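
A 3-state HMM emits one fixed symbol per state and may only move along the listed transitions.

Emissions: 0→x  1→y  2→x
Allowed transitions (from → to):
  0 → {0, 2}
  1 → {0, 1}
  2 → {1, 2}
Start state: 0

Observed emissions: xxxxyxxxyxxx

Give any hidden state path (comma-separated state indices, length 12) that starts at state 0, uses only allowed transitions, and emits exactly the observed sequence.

  0: obs=x cand={0,2} pick 0 [start]
  1: obs=x cand={0,2} pick 0 [0->0 ok]
  2: obs=x cand={0,2} pick 2 [0->2 ok]
  3: obs=x cand={0,2} pick 2 [2->2 ok]
  4: obs=y cand={1} pick 1 [2->1 ok]
  5: obs=x cand={0,2} pick 0 [1->0 ok]
  6: obs=x cand={0,2} pick 2 [0->2 ok]
  7: obs=x cand={0,2} pick 2 [2->2 ok]
  8: obs=y cand={1} pick 1 [2->1 ok]
  9: obs=x cand={0,2} pick 0 [1->0 ok]
  10: obs=x cand={0,2} pick 0 [0->0 ok]
  11: obs=x cand={0,2} pick 2 [0->2 ok]

0,0,2,2,1,0,2,2,1,0,0,2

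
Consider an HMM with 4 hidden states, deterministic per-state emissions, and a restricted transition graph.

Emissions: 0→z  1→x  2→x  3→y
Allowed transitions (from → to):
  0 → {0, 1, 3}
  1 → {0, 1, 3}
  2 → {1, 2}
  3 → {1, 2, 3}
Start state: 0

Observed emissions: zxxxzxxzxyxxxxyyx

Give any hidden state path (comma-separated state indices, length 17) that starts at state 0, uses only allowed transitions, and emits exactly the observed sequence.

  pos 0: z in {0}, choose 0; start
  pos 1: x in {1,2}, choose 1; 0->1 ok
  pos 2: x in {1,2}, choose 1; 1->1 ok
  pos 3: x in {1,2}, choose 1; 1->1 ok
  pos 4: z in {0}, choose 0; 1->0 ok
  pos 5: x in {1,2}, choose 1; 0->1 ok
  pos 6: x in {1,2}, choose 1; 1->1 ok
  pos 7: z in {0}, choose 0; 1->0 ok
  pos 8: x in {1,2}, choose 1; 0->1 ok
  pos 9: y in {3}, choose 3; 1->3 ok
  pos 10: x in {1,2}, choose 2; 3->2 ok
  pos 11: x in {1,2}, choose 2; 2->2 ok
  pos 12: x in {1,2}, choose 2; 2->2 ok
  pos 13: x in {1,2}, choose 1; 2->1 ok
  pos 14: y in {3}, choose 3; 1->3 ok
  pos 15: y in {3}, choose 3; 3->3 ok
  pos 16: x in {1,2}, choose 2; 3->2 ok

0,1,1,1,0,1,1,0,1,3,2,2,2,1,3,3,2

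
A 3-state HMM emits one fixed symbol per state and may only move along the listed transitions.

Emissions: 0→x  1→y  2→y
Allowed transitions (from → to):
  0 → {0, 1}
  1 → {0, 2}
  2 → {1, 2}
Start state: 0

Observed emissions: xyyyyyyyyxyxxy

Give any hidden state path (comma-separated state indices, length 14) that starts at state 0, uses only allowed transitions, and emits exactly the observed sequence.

  pos 0: x in {0}, choose 0; start
  pos 1: y in {1,2}, choose 1; 0->1 ok
  pos 2: y in {1,2}, choose 2; 1->2 ok
  pos 3: y in {1,2}, choose 2; 2->2 ok
  pos 4: y in {1,2}, choose 2; 2->2 ok
  pos 5: y in {1,2}, choose 2; 2->2 ok
  pos 6: y in {1,2}, choose 2; 2->2 ok
  pos 7: y in {1,2}, choose 2; 2->2 ok
  pos 8: y in {1,2}, choose 1; 2->1 ok
  pos 9: x in {0}, choose 0; 1->0 ok
  pos 10: y in {1,2}, choose 1; 0->1 ok
  pos 11: x in {0}, choose 0; 1->0 ok
  pos 12: x in {0}, choose 0; 0->0 ok
  pos 13: y in {1,2}, choose 1; 0->1 ok

0,1,2,2,2,2,2,2,1,0,1,0,0,1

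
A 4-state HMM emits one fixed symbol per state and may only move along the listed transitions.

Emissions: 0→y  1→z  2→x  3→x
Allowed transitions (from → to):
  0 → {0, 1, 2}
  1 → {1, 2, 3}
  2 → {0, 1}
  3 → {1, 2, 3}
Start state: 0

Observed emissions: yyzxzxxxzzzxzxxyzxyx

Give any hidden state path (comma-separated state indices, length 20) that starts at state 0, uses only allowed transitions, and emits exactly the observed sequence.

0,0,1,2,1,3,3,2,1,1,1,3,1,3,2,0,1,2,0,2

  t0 'y' -> {0}, take 0 (start)
  t1 'y' -> {0}, take 0 (0->0 ok)
  t2 'z' -> {1}, take 1 (0->1 ok)
  t3 'x' -> {2,3}, take 2 (1->2 ok)
  t4 'z' -> {1}, take 1 (2->1 ok)
  t5 'x' -> {2,3}, take 3 (1->3 ok)
  t6 'x' -> {2,3}, take 3 (3->3 ok)
  t7 'x' -> {2,3}, take 2 (3->2 ok)
  t8 'z' -> {1}, take 1 (2->1 ok)
  t9 'z' -> {1}, take 1 (1->1 ok)
  t10 'z' -> {1}, take 1 (1->1 ok)
  t11 'x' -> {2,3}, take 3 (1->3 ok)
  t12 'z' -> {1}, take 1 (3->1 ok)
  t13 'x' -> {2,3}, take 3 (1->3 ok)
  t14 'x' -> {2,3}, take 2 (3->2 ok)
  t15 'y' -> {0}, take 0 (2->0 ok)
  t16 'z' -> {1}, take 1 (0->1 ok)
  t17 'x' -> {2,3}, take 2 (1->2 ok)
  t18 'y' -> {0}, take 0 (2->0 ok)
  t19 'x' -> {2,3}, take 2 (0->2 ok)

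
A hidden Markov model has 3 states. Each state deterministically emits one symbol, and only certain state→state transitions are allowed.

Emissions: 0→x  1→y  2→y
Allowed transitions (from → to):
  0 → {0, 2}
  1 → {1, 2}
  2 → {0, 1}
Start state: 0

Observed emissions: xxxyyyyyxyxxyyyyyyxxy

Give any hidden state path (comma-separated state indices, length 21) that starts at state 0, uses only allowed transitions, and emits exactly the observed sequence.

  0: obs=x cand={0} pick 0 [start]
  1: obs=x cand={0} pick 0 [0->0 ok]
  2: obs=x cand={0} pick 0 [0->0 ok]
  3: obs=y cand={1,2} pick 2 [0->2 ok]
  4: obs=y cand={1,2} pick 1 [2->1 ok]
  5: obs=y cand={1,2} pick 1 [1->1 ok]
  6: obs=y cand={1,2} pick 1 [1->1 ok]
  7: obs=y cand={1,2} pick 2 [1->2 ok]
  8: obs=x cand={0} pick 0 [2->0 ok]
  9: obs=y cand={1,2} pick 2 [0->2 ok]
  10: obs=x cand={0} pick 0 [2->0 ok]
  11: obs=x cand={0} pick 0 [0->0 ok]
  12: obs=y cand={1,2} pick 2 [0->2 ok]
  13: obs=y cand={1,2} pick 1 [2->1 ok]
  14: obs=y cand={1,2} pick 1 [1->1 ok]
  15: obs=y cand={1,2} pick 1 [1->1 ok]
  16: obs=y cand={1,2} pick 1 [1->1 ok]
  17: obs=y cand={1,2} pick 2 [1->2 ok]
  18: obs=x cand={0} pick 0 [2->0 ok]
  19: obs=x cand={0} pick 0 [0->0 ok]
  20: obs=y cand={1,2} pick 2 [0->2 ok]

0,0,0,2,1,1,1,2,0,2,0,0,2,1,1,1,1,2,0,0,2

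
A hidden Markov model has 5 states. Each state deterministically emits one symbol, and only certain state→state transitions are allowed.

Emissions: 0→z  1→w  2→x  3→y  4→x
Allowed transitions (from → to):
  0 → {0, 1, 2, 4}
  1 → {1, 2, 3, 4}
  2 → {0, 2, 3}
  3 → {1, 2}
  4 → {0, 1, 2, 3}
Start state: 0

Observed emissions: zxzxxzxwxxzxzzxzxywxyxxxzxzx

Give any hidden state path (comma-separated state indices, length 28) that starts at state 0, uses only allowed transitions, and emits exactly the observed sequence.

  pos 0: z in {0}, choose 0; start
  pos 1: x in {2,4}, choose 4; 0->4 ok
  pos 2: z in {0}, choose 0; 4->0 ok
  pos 3: x in {2,4}, choose 4; 0->4 ok
  pos 4: x in {2,4}, choose 2; 4->2 ok
  pos 5: z in {0}, choose 0; 2->0 ok
  pos 6: x in {2,4}, choose 4; 0->4 ok
  pos 7: w in {1}, choose 1; 4->1 ok
  pos 8: x in {2,4}, choose 2; 1->2 ok
  pos 9: x in {2,4}, choose 2; 2->2 ok
  pos 10: z in {0}, choose 0; 2->0 ok
  pos 11: x in {2,4}, choose 2; 0->2 ok
  pos 12: z in {0}, choose 0; 2->0 ok
  pos 13: z in {0}, choose 0; 0->0 ok
  pos 14: x in {2,4}, choose 4; 0->4 ok
  pos 15: z in {0}, choose 0; 4->0 ok
  pos 16: x in {2,4}, choose 4; 0->4 ok
  pos 17: y in {3}, choose 3; 4->3 ok
  pos 18: w in {1}, choose 1; 3->1 ok
  pos 19: x in {2,4}, choose 2; 1->2 ok
  pos 20: y in {3}, choose 3; 2->3 ok
  pos 21: x in {2,4}, choose 2; 3->2 ok
  pos 22: x in {2,4}, choose 2; 2->2 ok
  pos 23: x in {2,4}, choose 2; 2->2 ok
  pos 24: z in {0}, choose 0; 2->0 ok
  pos 25: x in {2,4}, choose 4; 0->4 ok
  pos 26: z in {0}, choose 0; 4->0 ok
  pos 27: x in {2,4}, choose 2; 0->2 ok

0,4,0,4,2,0,4,1,2,2,0,2,0,0,4,0,4,3,1,2,3,2,2,2,0,4,0,2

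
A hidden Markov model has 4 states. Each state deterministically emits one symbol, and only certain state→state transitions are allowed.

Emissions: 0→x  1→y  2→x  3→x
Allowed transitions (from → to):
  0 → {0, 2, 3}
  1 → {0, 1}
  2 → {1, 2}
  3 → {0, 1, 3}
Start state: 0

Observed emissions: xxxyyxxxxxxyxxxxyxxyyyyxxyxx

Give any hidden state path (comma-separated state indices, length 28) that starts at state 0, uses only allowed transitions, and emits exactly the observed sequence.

0,0,2,1,1,0,3,3,3,3,3,1,0,0,2,2,1,0,3,1,1,1,1,0,3,1,0,2

  pos 0: x in {0,2,3}, choose 0; start
  pos 1: x in {0,2,3}, choose 0; 0->0 ok
  pos 2: x in {0,2,3}, choose 2; 0->2 ok
  pos 3: y in {1}, choose 1; 2->1 ok
  pos 4: y in {1}, choose 1; 1->1 ok
  pos 5: x in {0,2,3}, choose 0; 1->0 ok
  pos 6: x in {0,2,3}, choose 3; 0->3 ok
  pos 7: x in {0,2,3}, choose 3; 3->3 ok
  pos 8: x in {0,2,3}, choose 3; 3->3 ok
  pos 9: x in {0,2,3}, choose 3; 3->3 ok
  pos 10: x in {0,2,3}, choose 3; 3->3 ok
  pos 11: y in {1}, choose 1; 3->1 ok
  pos 12: x in {0,2,3}, choose 0; 1->0 ok
  pos 13: x in {0,2,3}, choose 0; 0->0 ok
  pos 14: x in {0,2,3}, choose 2; 0->2 ok
  pos 15: x in {0,2,3}, choose 2; 2->2 ok
  pos 16: y in {1}, choose 1; 2->1 ok
  pos 17: x in {0,2,3}, choose 0; 1->0 ok
  pos 18: x in {0,2,3}, choose 3; 0->3 ok
  pos 19: y in {1}, choose 1; 3->1 ok
  pos 20: y in {1}, choose 1; 1->1 ok
  pos 21: y in {1}, choose 1; 1->1 ok
  pos 22: y in {1}, choose 1; 1->1 ok
  pos 23: x in {0,2,3}, choose 0; 1->0 ok
  pos 24: x in {0,2,3}, choose 3; 0->3 ok
  pos 25: y in {1}, choose 1; 3->1 ok
  pos 26: x in {0,2,3}, choose 0; 1->0 ok
  pos 27: x in {0,2,3}, choose 2; 0->2 ok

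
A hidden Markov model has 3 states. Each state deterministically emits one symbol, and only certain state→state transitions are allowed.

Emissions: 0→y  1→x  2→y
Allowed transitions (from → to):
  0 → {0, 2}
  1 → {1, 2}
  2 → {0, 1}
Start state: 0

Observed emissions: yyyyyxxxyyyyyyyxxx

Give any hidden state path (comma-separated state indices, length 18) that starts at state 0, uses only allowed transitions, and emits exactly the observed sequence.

0,0,2,0,2,1,1,1,2,0,0,0,0,0,2,1,1,1

  [0] y  {0,2}  => 0  start
  [1] y  {0,2}  => 0  0->0 ok
  [2] y  {0,2}  => 2  0->2 ok
  [3] y  {0,2}  => 0  2->0 ok
  [4] y  {0,2}  => 2  0->2 ok
  [5] x  {1}  => 1  2->1 ok
  [6] x  {1}  => 1  1->1 ok
  [7] x  {1}  => 1  1->1 ok
  [8] y  {0,2}  => 2  1->2 ok
  [9] y  {0,2}  => 0  2->0 ok
  [10] y  {0,2}  => 0  0->0 ok
  [11] y  {0,2}  => 0  0->0 ok
  [12] y  {0,2}  => 0  0->0 ok
  [13] y  {0,2}  => 0  0->0 ok
  [14] y  {0,2}  => 2  0->2 ok
  [15] x  {1}  => 1  2->1 ok
  [16] x  {1}  => 1  1->1 ok
  [17] x  {1}  => 1  1->1 ok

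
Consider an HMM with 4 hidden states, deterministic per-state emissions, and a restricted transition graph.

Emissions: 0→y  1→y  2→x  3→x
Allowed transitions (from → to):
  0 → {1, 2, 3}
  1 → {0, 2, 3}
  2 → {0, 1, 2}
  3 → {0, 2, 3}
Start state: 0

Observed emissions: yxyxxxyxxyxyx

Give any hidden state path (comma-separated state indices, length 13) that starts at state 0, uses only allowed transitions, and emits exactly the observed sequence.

0,2,0,3,3,2,0,2,2,0,2,1,3

  [0] y  {0,1}  => 0  start
  [1] x  {2,3}  => 2  0->2 ok
  [2] y  {0,1}  => 0  2->0 ok
  [3] x  {2,3}  => 3  0->3 ok
  [4] x  {2,3}  => 3  3->3 ok
  [5] x  {2,3}  => 2  3->2 ok
  [6] y  {0,1}  => 0  2->0 ok
  [7] x  {2,3}  => 2  0->2 ok
  [8] x  {2,3}  => 2  2->2 ok
  [9] y  {0,1}  => 0  2->0 ok
  [10] x  {2,3}  => 2  0->2 ok
  [11] y  {0,1}  => 1  2->1 ok
  [12] x  {2,3}  => 3  1->3 ok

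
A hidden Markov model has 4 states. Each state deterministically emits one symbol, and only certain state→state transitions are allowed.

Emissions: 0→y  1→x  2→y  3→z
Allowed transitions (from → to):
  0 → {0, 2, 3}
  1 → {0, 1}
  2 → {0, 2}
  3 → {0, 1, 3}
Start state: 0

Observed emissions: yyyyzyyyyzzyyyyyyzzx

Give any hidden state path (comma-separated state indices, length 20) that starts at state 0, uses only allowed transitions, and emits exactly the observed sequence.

  [0] y  {0,2}  => 0  start
  [1] y  {0,2}  => 2  0->2 ok
  [2] y  {0,2}  => 0  2->0 ok
  [3] y  {0,2}  => 0  0->0 ok
  [4] z  {3}  => 3  0->3 ok
  [5] y  {0,2}  => 0  3->0 ok
  [6] y  {0,2}  => 0  0->0 ok
  [7] y  {0,2}  => 2  0->2 ok
  [8] y  {0,2}  => 0  2->0 ok
  [9] z  {3}  => 3  0->3 ok
  [10] z  {3}  => 3  3->3 ok
  [11] y  {0,2}  => 0  3->0 ok
  [12] y  {0,2}  => 2  0->2 ok
  [13] y  {0,2}  => 2  2->2 ok
  [14] y  {0,2}  => 0  2->0 ok
  [15] y  {0,2}  => 0  0->0 ok
  [16] y  {0,2}  => 0  0->0 ok
  [17] z  {3}  => 3  0->3 ok
  [18] z  {3}  => 3  3->3 ok
  [19] x  {1}  => 1  3->1 ok

0,2,0,0,3,0,0,2,0,3,3,0,2,2,0,0,0,3,3,1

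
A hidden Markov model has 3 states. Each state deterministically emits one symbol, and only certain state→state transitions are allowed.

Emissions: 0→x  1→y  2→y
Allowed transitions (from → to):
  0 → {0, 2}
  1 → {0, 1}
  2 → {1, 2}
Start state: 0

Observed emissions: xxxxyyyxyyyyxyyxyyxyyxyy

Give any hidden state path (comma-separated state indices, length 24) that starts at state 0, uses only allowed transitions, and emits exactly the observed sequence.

0,0,0,0,2,1,1,0,2,2,2,1,0,2,1,0,2,1,0,2,1,0,2,2

  t0 'x' -> {0}, take 0 (start)
  t1 'x' -> {0}, take 0 (0->0 ok)
  t2 'x' -> {0}, take 0 (0->0 ok)
  t3 'x' -> {0}, take 0 (0->0 ok)
  t4 'y' -> {1,2}, take 2 (0->2 ok)
  t5 'y' -> {1,2}, take 1 (2->1 ok)
  t6 'y' -> {1,2}, take 1 (1->1 ok)
  t7 'x' -> {0}, take 0 (1->0 ok)
  t8 'y' -> {1,2}, take 2 (0->2 ok)
  t9 'y' -> {1,2}, take 2 (2->2 ok)
  t10 'y' -> {1,2}, take 2 (2->2 ok)
  t11 'y' -> {1,2}, take 1 (2->1 ok)
  t12 'x' -> {0}, take 0 (1->0 ok)
  t13 'y' -> {1,2}, take 2 (0->2 ok)
  t14 'y' -> {1,2}, take 1 (2->1 ok)
  t15 'x' -> {0}, take 0 (1->0 ok)
  t16 'y' -> {1,2}, take 2 (0->2 ok)
  t17 'y' -> {1,2}, take 1 (2->1 ok)
  t18 'x' -> {0}, take 0 (1->0 ok)
  t19 'y' -> {1,2}, take 2 (0->2 ok)
  t20 'y' -> {1,2}, take 1 (2->1 ok)
  t21 'x' -> {0}, take 0 (1->0 ok)
  t22 'y' -> {1,2}, take 2 (0->2 ok)
  t23 'y' -> {1,2}, take 2 (2->2 ok)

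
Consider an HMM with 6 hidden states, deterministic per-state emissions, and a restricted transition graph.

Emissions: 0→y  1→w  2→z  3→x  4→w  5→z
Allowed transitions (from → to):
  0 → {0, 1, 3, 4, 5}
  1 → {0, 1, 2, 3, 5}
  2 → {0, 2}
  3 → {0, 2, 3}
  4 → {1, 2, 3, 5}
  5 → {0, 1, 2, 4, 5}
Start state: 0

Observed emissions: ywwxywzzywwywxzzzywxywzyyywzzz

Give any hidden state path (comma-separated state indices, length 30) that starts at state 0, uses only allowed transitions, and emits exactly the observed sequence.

  [0] y  {0}  => 0  start
  [1] w  {1,4}  => 1  0->1 ok
  [2] w  {1,4}  => 1  1->1 ok
  [3] x  {3}  => 3  1->3 ok
  [4] y  {0}  => 0  3->0 ok
  [5] w  {1,4}  => 1  0->1 ok
  [6] z  {2,5}  => 5  1->5 ok
  [7] z  {2,5}  => 2  5->2 ok
  [8] y  {0}  => 0  2->0 ok
  [9] w  {1,4}  => 1  0->1 ok
  [10] w  {1,4}  => 1  1->1 ok
  [11] y  {0}  => 0  1->0 ok
  [12] w  {1,4}  => 1  0->1 ok
  [13] x  {3}  => 3  1->3 ok
  [14] z  {2,5}  => 2  3->2 ok
  [15] z  {2,5}  => 2  2->2 ok
  [16] z  {2,5}  => 2  2->2 ok
  [17] y  {0}  => 0  2->0 ok
  [18] w  {1,4}  => 4  0->4 ok
  [19] x  {3}  => 3  4->3 ok
  [20] y  {0}  => 0  3->0 ok
  [21] w  {1,4}  => 4  0->4 ok
  [22] z  {2,5}  => 2  4->2 ok
  [23] y  {0}  => 0  2->0 ok
  [24] y  {0}  => 0  0->0 ok
  [25] y  {0}  => 0  0->0 ok
  [26] w  {1,4}  => 1  0->1 ok
  [27] z  {2,5}  => 5  1->5 ok
  [28] z  {2,5}  => 5  5->5 ok
  [29] z  {2,5}  => 5  5->5 ok

0,1,1,3,0,1,5,2,0,1,1,0,1,3,2,2,2,0,4,3,0,4,2,0,0,0,1,5,5,5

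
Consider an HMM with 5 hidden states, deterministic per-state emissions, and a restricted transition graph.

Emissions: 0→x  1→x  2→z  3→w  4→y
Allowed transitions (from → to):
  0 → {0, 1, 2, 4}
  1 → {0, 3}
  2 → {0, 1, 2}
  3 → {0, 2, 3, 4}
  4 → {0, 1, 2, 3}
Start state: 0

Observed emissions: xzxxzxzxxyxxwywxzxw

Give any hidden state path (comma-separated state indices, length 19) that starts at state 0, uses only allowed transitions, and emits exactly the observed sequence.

  0: obs=x cand={0,1} pick 0 [start]
  1: obs=z cand={2} pick 2 [0->2 ok]
  2: obs=x cand={0,1} pick 1 [2->1 ok]
  3: obs=x cand={0,1} pick 0 [1->0 ok]
  4: obs=z cand={2} pick 2 [0->2 ok]
  5: obs=x cand={0,1} pick 0 [2->0 ok]
  6: obs=z cand={2} pick 2 [0->2 ok]
  7: obs=x cand={0,1} pick 0 [2->0 ok]
  8: obs=x cand={0,1} pick 0 [0->0 ok]
  9: obs=y cand={4} pick 4 [0->4 ok]
  10: obs=x cand={0,1} pick 0 [4->0 ok]
  11: obs=x cand={0,1} pick 1 [0->1 ok]
  12: obs=w cand={3} pick 3 [1->3 ok]
  13: obs=y cand={4} pick 4 [3->4 ok]
  14: obs=w cand={3} pick 3 [4->3 ok]
  15: obs=x cand={0,1} pick 0 [3->0 ok]
  16: obs=z cand={2} pick 2 [0->2 ok]
  17: obs=x cand={0,1} pick 1 [2->1 ok]
  18: obs=w cand={3} pick 3 [1->3 ok]

0,2,1,0,2,0,2,0,0,4,0,1,3,4,3,0,2,1,3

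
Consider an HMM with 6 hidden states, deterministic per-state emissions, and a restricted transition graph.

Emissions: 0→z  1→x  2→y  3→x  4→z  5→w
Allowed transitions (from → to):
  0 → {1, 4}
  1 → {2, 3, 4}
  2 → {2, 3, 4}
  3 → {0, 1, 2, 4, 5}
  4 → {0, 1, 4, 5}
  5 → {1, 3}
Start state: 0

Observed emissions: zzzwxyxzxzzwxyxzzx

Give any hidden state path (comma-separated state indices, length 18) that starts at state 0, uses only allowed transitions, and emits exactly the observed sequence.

  0: obs=z cand={0,4} pick 0 [start]
  1: obs=z cand={0,4} pick 4 [0->4 ok]
  2: obs=z cand={0,4} pick 4 [4->4 ok]
  3: obs=w cand={5} pick 5 [4->5 ok]
  4: obs=x cand={1,3} pick 1 [5->1 ok]
  5: obs=y cand={2} pick 2 [1->2 ok]
  6: obs=x cand={1,3} pick 3 [2->3 ok]
  7: obs=z cand={0,4} pick 0 [3->0 ok]
  8: obs=x cand={1,3} pick 1 [0->1 ok]
  9: obs=z cand={0,4} pick 4 [1->4 ok]
  10: obs=z cand={0,4} pick 4 [4->4 ok]
  11: obs=w cand={5} pick 5 [4->5 ok]
  12: obs=x cand={1,3} pick 1 [5->1 ok]
  13: obs=y cand={2} pick 2 [1->2 ok]
  14: obs=x cand={1,3} pick 3 [2->3 ok]
  15: obs=z cand={0,4} pick 4 [3->4 ok]
  16: obs=z cand={0,4} pick 0 [4->0 ok]
  17: obs=x cand={1,3} pick 1 [0->1 ok]

0,4,4,5,1,2,3,0,1,4,4,5,1,2,3,4,0,1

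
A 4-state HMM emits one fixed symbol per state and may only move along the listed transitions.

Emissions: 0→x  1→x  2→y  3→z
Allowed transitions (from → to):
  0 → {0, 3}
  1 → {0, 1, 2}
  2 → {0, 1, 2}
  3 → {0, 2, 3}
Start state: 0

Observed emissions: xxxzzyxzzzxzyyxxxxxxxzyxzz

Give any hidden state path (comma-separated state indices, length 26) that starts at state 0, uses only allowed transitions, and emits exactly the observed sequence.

  0: obs=x cand={0,1} pick 0 [start]
  1: obs=x cand={0,1} pick 0 [0->0 ok]
  2: obs=x cand={0,1} pick 0 [0->0 ok]
  3: obs=z cand={3} pick 3 [0->3 ok]
  4: obs=z cand={3} pick 3 [3->3 ok]
  5: obs=y cand={2} pick 2 [3->2 ok]
  6: obs=x cand={0,1} pick 0 [2->0 ok]
  7: obs=z cand={3} pick 3 [0->3 ok]
  8: obs=z cand={3} pick 3 [3->3 ok]
  9: obs=z cand={3} pick 3 [3->3 ok]
  10: obs=x cand={0,1} pick 0 [3->0 ok]
  11: obs=z cand={3} pick 3 [0->3 ok]
  12: obs=y cand={2} pick 2 [3->2 ok]
  13: obs=y cand={2} pick 2 [2->2 ok]
  14: obs=x cand={0,1} pick 1 [2->1 ok]
  15: obs=x cand={0,1} pick 1 [1->1 ok]
  16: obs=x cand={0,1} pick 1 [1->1 ok]
  17: obs=x cand={0,1} pick 1 [1->1 ok]
  18: obs=x cand={0,1} pick 1 [1->1 ok]
  19: obs=x cand={0,1} pick 1 [1->1 ok]
  20: obs=x cand={0,1} pick 0 [1->0 ok]
  21: obs=z cand={3} pick 3 [0->3 ok]
  22: obs=y cand={2} pick 2 [3->2 ok]
  23: obs=x cand={0,1} pick 0 [2->0 ok]
  24: obs=z cand={3} pick 3 [0->3 ok]
  25: obs=z cand={3} pick 3 [3->3 ok]

0,0,0,3,3,2,0,3,3,3,0,3,2,2,1,1,1,1,1,1,0,3,2,0,3,3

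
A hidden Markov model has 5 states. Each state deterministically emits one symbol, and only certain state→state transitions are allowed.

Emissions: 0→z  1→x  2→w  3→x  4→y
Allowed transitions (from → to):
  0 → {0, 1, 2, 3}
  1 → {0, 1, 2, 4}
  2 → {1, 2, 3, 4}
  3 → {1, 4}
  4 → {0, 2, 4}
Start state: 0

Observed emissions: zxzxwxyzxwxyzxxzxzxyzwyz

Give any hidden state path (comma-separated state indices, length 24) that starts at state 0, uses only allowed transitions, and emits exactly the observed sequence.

  pos 0: z in {0}, choose 0; start
  pos 1: x in {1,3}, choose 1; 0->1 ok
  pos 2: z in {0}, choose 0; 1->0 ok
  pos 3: x in {1,3}, choose 1; 0->1 ok
  pos 4: w in {2}, choose 2; 1->2 ok
  pos 5: x in {1,3}, choose 3; 2->3 ok
  pos 6: y in {4}, choose 4; 3->4 ok
  pos 7: z in {0}, choose 0; 4->0 ok
  pos 8: x in {1,3}, choose 1; 0->1 ok
  pos 9: w in {2}, choose 2; 1->2 ok
  pos 10: x in {1,3}, choose 3; 2->3 ok
  pos 11: y in {4}, choose 4; 3->4 ok
  pos 12: z in {0}, choose 0; 4->0 ok
  pos 13: x in {1,3}, choose 3; 0->3 ok
  pos 14: x in {1,3}, choose 1; 3->1 ok
  pos 15: z in {0}, choose 0; 1->0 ok
  pos 16: x in {1,3}, choose 1; 0->1 ok
  pos 17: z in {0}, choose 0; 1->0 ok
  pos 18: x in {1,3}, choose 3; 0->3 ok
  pos 19: y in {4}, choose 4; 3->4 ok
  pos 20: z in {0}, choose 0; 4->0 ok
  pos 21: w in {2}, choose 2; 0->2 ok
  pos 22: y in {4}, choose 4; 2->4 ok
  pos 23: z in {0}, choose 0; 4->0 ok

0,1,0,1,2,3,4,0,1,2,3,4,0,3,1,0,1,0,3,4,0,2,4,0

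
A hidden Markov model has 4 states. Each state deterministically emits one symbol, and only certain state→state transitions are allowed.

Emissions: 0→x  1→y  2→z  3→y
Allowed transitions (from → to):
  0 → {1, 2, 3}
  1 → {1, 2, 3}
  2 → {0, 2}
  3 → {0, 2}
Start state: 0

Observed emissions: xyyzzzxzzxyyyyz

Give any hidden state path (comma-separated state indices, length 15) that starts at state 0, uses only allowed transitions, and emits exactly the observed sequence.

  pos 0: x in {0}, choose 0; start
  pos 1: y in {1,3}, choose 1; 0->1 ok
  pos 2: y in {1,3}, choose 3; 1->3 ok
  pos 3: z in {2}, choose 2; 3->2 ok
  pos 4: z in {2}, choose 2; 2->2 ok
  pos 5: z in {2}, choose 2; 2->2 ok
  pos 6: x in {0}, choose 0; 2->0 ok
  pos 7: z in {2}, choose 2; 0->2 ok
  pos 8: z in {2}, choose 2; 2->2 ok
  pos 9: x in {0}, choose 0; 2->0 ok
  pos 10: y in {1,3}, choose 1; 0->1 ok
  pos 11: y in {1,3}, choose 1; 1->1 ok
  pos 12: y in {1,3}, choose 1; 1->1 ok
  pos 13: y in {1,3}, choose 3; 1->3 ok
  pos 14: z in {2}, choose 2; 3->2 ok

0,1,3,2,2,2,0,2,2,0,1,1,1,3,2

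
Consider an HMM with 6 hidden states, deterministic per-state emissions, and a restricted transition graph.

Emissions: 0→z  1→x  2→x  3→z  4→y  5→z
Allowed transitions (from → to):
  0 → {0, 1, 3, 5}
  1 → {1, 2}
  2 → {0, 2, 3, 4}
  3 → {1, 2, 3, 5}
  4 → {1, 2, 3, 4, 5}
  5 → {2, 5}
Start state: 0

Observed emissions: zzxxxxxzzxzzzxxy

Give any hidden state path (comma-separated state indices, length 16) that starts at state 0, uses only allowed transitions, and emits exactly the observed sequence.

0,0,1,1,1,2,2,3,5,2,0,5,5,2,2,4

  [0] z  {0,3,5}  => 0  start
  [1] z  {0,3,5}  => 0  0->0 ok
  [2] x  {1,2}  => 1  0->1 ok
  [3] x  {1,2}  => 1  1->1 ok
  [4] x  {1,2}  => 1  1->1 ok
  [5] x  {1,2}  => 2  1->2 ok
  [6] x  {1,2}  => 2  2->2 ok
  [7] z  {0,3,5}  => 3  2->3 ok
  [8] z  {0,3,5}  => 5  3->5 ok
  [9] x  {1,2}  => 2  5->2 ok
  [10] z  {0,3,5}  => 0  2->0 ok
  [11] z  {0,3,5}  => 5  0->5 ok
  [12] z  {0,3,5}  => 5  5->5 ok
  [13] x  {1,2}  => 2  5->2 ok
  [14] x  {1,2}  => 2  2->2 ok
  [15] y  {4}  => 4  2->4 ok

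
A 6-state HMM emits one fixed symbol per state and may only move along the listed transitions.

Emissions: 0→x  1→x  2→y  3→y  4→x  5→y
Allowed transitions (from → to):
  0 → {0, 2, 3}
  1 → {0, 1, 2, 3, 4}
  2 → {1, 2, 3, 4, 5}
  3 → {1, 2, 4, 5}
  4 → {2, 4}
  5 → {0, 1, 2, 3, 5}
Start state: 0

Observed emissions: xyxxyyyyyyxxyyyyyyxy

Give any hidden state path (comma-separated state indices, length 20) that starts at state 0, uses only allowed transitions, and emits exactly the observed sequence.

  t0 'x' -> {0,1,4}, take 0 (start)
  t1 'y' -> {2,3,5}, take 2 (0->2 ok)
  t2 'x' -> {0,1,4}, take 4 (2->4 ok)
  t3 'x' -> {0,1,4}, take 4 (4->4 ok)
  t4 'y' -> {2,3,5}, take 2 (4->2 ok)
  t5 'y' -> {2,3,5}, take 5 (2->5 ok)
  t6 'y' -> {2,3,5}, take 2 (5->2 ok)
  t7 'y' -> {2,3,5}, take 2 (2->2 ok)
  t8 'y' -> {2,3,5}, take 2 (2->2 ok)
  t9 'y' -> {2,3,5}, take 3 (2->3 ok)
  t10 'x' -> {0,1,4}, take 1 (3->1 ok)
  t11 'x' -> {0,1,4}, take 1 (1->1 ok)
  t12 'y' -> {2,3,5}, take 2 (1->2 ok)
  t13 'y' -> {2,3,5}, take 2 (2->2 ok)
  t14 'y' -> {2,3,5}, take 2 (2->2 ok)
  t15 'y' -> {2,3,5}, take 2 (2->2 ok)
  t16 'y' -> {2,3,5}, take 3 (2->3 ok)
  t17 'y' -> {2,3,5}, take 5 (3->5 ok)
  t18 'x' -> {0,1,4}, take 0 (5->0 ok)
  t19 'y' -> {2,3,5}, take 2 (0->2 ok)

0,2,4,4,2,5,2,2,2,3,1,1,2,2,2,2,3,5,0,2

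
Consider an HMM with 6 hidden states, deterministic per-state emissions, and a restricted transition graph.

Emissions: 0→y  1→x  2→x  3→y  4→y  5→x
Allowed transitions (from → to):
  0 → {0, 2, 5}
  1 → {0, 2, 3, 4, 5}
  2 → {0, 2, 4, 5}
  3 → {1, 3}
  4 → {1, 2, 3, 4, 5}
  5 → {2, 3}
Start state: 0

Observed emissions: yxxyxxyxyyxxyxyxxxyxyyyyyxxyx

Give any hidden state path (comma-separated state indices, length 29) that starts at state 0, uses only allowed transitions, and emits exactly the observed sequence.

0,5,2,0,2,5,3,1,4,4,2,5,3,1,4,1,2,5,3,1,4,3,3,3,3,1,5,3,1

  [0] y  {0,3,4}  => 0  start
  [1] x  {1,2,5}  => 5  0->5 ok
  [2] x  {1,2,5}  => 2  5->2 ok
  [3] y  {0,3,4}  => 0  2->0 ok
  [4] x  {1,2,5}  => 2  0->2 ok
  [5] x  {1,2,5}  => 5  2->5 ok
  [6] y  {0,3,4}  => 3  5->3 ok
  [7] x  {1,2,5}  => 1  3->1 ok
  [8] y  {0,3,4}  => 4  1->4 ok
  [9] y  {0,3,4}  => 4  4->4 ok
  [10] x  {1,2,5}  => 2  4->2 ok
  [11] x  {1,2,5}  => 5  2->5 ok
  [12] y  {0,3,4}  => 3  5->3 ok
  [13] x  {1,2,5}  => 1  3->1 ok
  [14] y  {0,3,4}  => 4  1->4 ok
  [15] x  {1,2,5}  => 1  4->1 ok
  [16] x  {1,2,5}  => 2  1->2 ok
  [17] x  {1,2,5}  => 5  2->5 ok
  [18] y  {0,3,4}  => 3  5->3 ok
  [19] x  {1,2,5}  => 1  3->1 ok
  [20] y  {0,3,4}  => 4  1->4 ok
  [21] y  {0,3,4}  => 3  4->3 ok
  [22] y  {0,3,4}  => 3  3->3 ok
  [23] y  {0,3,4}  => 3  3->3 ok
  [24] y  {0,3,4}  => 3  3->3 ok
  [25] x  {1,2,5}  => 1  3->1 ok
  [26] x  {1,2,5}  => 5  1->5 ok
  [27] y  {0,3,4}  => 3  5->3 ok
  [28] x  {1,2,5}  => 1  3->1 ok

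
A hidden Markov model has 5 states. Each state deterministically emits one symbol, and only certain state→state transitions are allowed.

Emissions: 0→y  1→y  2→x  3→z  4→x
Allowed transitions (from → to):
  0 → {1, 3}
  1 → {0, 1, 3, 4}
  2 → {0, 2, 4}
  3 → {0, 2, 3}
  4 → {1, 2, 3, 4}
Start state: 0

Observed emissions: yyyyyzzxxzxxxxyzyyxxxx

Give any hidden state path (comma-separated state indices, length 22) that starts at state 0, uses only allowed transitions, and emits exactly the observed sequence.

0,1,0,1,0,3,3,2,4,3,2,4,2,2,0,3,0,1,4,4,2,2

  [0] y  {0,1}  => 0  start
  [1] y  {0,1}  => 1  0->1 ok
  [2] y  {0,1}  => 0  1->0 ok
  [3] y  {0,1}  => 1  0->1 ok
  [4] y  {0,1}  => 0  1->0 ok
  [5] z  {3}  => 3  0->3 ok
  [6] z  {3}  => 3  3->3 ok
  [7] x  {2,4}  => 2  3->2 ok
  [8] x  {2,4}  => 4  2->4 ok
  [9] z  {3}  => 3  4->3 ok
  [10] x  {2,4}  => 2  3->2 ok
  [11] x  {2,4}  => 4  2->4 ok
  [12] x  {2,4}  => 2  4->2 ok
  [13] x  {2,4}  => 2  2->2 ok
  [14] y  {0,1}  => 0  2->0 ok
  [15] z  {3}  => 3  0->3 ok
  [16] y  {0,1}  => 0  3->0 ok
  [17] y  {0,1}  => 1  0->1 ok
  [18] x  {2,4}  => 4  1->4 ok
  [19] x  {2,4}  => 4  4->4 ok
  [20] x  {2,4}  => 2  4->2 ok
  [21] x  {2,4}  => 2  2->2 ok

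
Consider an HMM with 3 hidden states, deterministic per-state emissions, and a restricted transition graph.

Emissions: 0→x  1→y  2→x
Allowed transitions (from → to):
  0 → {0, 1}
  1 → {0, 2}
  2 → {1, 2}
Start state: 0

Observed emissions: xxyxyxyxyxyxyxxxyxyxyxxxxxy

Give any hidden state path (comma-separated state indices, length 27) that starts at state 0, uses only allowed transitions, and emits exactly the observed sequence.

  t0 'x' -> {0,2}, take 0 (start)
  t1 'x' -> {0,2}, take 0 (0->0 ok)
  t2 'y' -> {1}, take 1 (0->1 ok)
  t3 'x' -> {0,2}, take 2 (1->2 ok)
  t4 'y' -> {1}, take 1 (2->1 ok)
  t5 'x' -> {0,2}, take 2 (1->2 ok)
  t6 'y' -> {1}, take 1 (2->1 ok)
  t7 'x' -> {0,2}, take 0 (1->0 ok)
  t8 'y' -> {1}, take 1 (0->1 ok)
  t9 'x' -> {0,2}, take 2 (1->2 ok)
  t10 'y' -> {1}, take 1 (2->1 ok)
  t11 'x' -> {0,2}, take 2 (1->2 ok)
  t12 'y' -> {1}, take 1 (2->1 ok)
  t13 'x' -> {0,2}, take 2 (1->2 ok)
  t14 'x' -> {0,2}, take 2 (2->2 ok)
  t15 'x' -> {0,2}, take 2 (2->2 ok)
  t16 'y' -> {1}, take 1 (2->1 ok)
  t17 'x' -> {0,2}, take 2 (1->2 ok)
  t18 'y' -> {1}, take 1 (2->1 ok)
  t19 'x' -> {0,2}, take 2 (1->2 ok)
  t20 'y' -> {1}, take 1 (2->1 ok)
  t21 'x' -> {0,2}, take 0 (1->0 ok)
  t22 'x' -> {0,2}, take 0 (0->0 ok)
  t23 'x' -> {0,2}, take 0 (0->0 ok)
  t24 'x' -> {0,2}, take 0 (0->0 ok)
  t25 'x' -> {0,2}, take 0 (0->0 ok)
  t26 'y' -> {1}, take 1 (0->1 ok)

0,0,1,2,1,2,1,0,1,2,1,2,1,2,2,2,1,2,1,2,1,0,0,0,0,0,1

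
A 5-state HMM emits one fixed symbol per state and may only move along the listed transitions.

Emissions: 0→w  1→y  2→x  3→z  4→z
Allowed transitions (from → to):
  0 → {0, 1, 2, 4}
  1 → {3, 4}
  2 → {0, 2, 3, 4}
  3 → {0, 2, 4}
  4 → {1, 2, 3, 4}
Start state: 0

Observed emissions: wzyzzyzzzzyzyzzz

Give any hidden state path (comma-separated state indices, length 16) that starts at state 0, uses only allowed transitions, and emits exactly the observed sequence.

  0: obs=w cand={0} pick 0 [start]
  1: obs=z cand={3,4} pick 4 [0->4 ok]
  2: obs=y cand={1} pick 1 [4->1 ok]
  3: obs=z cand={3,4} pick 3 [1->3 ok]
  4: obs=z cand={3,4} pick 4 [3->4 ok]
  5: obs=y cand={1} pick 1 [4->1 ok]
  6: obs=z cand={3,4} pick 3 [1->3 ok]
  7: obs=z cand={3,4} pick 4 [3->4 ok]
  8: obs=z cand={3,4} pick 4 [4->4 ok]
  9: obs=z cand={3,4} pick 4 [4->4 ok]
  10: obs=y cand={1} pick 1 [4->1 ok]
  11: obs=z cand={3,4} pick 4 [1->4 ok]
  12: obs=y cand={1} pick 1 [4->1 ok]
  13: obs=z cand={3,4} pick 4 [1->4 ok]
  14: obs=z cand={3,4} pick 4 [4->4 ok]
  15: obs=z cand={3,4} pick 3 [4->3 ok]

0,4,1,3,4,1,3,4,4,4,1,4,1,4,4,3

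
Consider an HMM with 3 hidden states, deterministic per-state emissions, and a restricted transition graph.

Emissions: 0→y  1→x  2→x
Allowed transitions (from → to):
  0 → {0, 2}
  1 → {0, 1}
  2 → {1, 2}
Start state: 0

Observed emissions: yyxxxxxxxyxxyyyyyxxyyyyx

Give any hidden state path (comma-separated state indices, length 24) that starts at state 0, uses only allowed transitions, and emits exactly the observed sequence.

0,0,2,2,2,2,2,2,1,0,2,1,0,0,0,0,0,2,1,0,0,0,0,2

  pos 0: y in {0}, choose 0; start
  pos 1: y in {0}, choose 0; 0->0 ok
  pos 2: x in {1,2}, choose 2; 0->2 ok
  pos 3: x in {1,2}, choose 2; 2->2 ok
  pos 4: x in {1,2}, choose 2; 2->2 ok
  pos 5: x in {1,2}, choose 2; 2->2 ok
  pos 6: x in {1,2}, choose 2; 2->2 ok
  pos 7: x in {1,2}, choose 2; 2->2 ok
  pos 8: x in {1,2}, choose 1; 2->1 ok
  pos 9: y in {0}, choose 0; 1->0 ok
  pos 10: x in {1,2}, choose 2; 0->2 ok
  pos 11: x in {1,2}, choose 1; 2->1 ok
  pos 12: y in {0}, choose 0; 1->0 ok
  pos 13: y in {0}, choose 0; 0->0 ok
  pos 14: y in {0}, choose 0; 0->0 ok
  pos 15: y in {0}, choose 0; 0->0 ok
  pos 16: y in {0}, choose 0; 0->0 ok
  pos 17: x in {1,2}, choose 2; 0->2 ok
  pos 18: x in {1,2}, choose 1; 2->1 ok
  pos 19: y in {0}, choose 0; 1->0 ok
  pos 20: y in {0}, choose 0; 0->0 ok
  pos 21: y in {0}, choose 0; 0->0 ok
  pos 22: y in {0}, choose 0; 0->0 ok
  pos 23: x in {1,2}, choose 2; 0->2 ok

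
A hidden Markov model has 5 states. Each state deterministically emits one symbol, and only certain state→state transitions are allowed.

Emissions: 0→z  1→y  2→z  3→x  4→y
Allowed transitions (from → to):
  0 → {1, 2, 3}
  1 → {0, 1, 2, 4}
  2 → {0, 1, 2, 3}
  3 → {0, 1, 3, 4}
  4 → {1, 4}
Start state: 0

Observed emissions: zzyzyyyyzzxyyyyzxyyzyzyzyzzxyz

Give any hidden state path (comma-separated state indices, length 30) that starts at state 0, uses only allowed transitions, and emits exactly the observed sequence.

0,2,1,0,1,1,4,1,0,2,3,4,1,4,1,2,3,4,1,0,1,2,1,0,1,2,0,3,1,2

  t0 'z' -> {0,2}, take 0 (start)
  t1 'z' -> {0,2}, take 2 (0->2 ok)
  t2 'y' -> {1,4}, take 1 (2->1 ok)
  t3 'z' -> {0,2}, take 0 (1->0 ok)
  t4 'y' -> {1,4}, take 1 (0->1 ok)
  t5 'y' -> {1,4}, take 1 (1->1 ok)
  t6 'y' -> {1,4}, take 4 (1->4 ok)
  t7 'y' -> {1,4}, take 1 (4->1 ok)
  t8 'z' -> {0,2}, take 0 (1->0 ok)
  t9 'z' -> {0,2}, take 2 (0->2 ok)
  t10 'x' -> {3}, take 3 (2->3 ok)
  t11 'y' -> {1,4}, take 4 (3->4 ok)
  t12 'y' -> {1,4}, take 1 (4->1 ok)
  t13 'y' -> {1,4}, take 4 (1->4 ok)
  t14 'y' -> {1,4}, take 1 (4->1 ok)
  t15 'z' -> {0,2}, take 2 (1->2 ok)
  t16 'x' -> {3}, take 3 (2->3 ok)
  t17 'y' -> {1,4}, take 4 (3->4 ok)
  t18 'y' -> {1,4}, take 1 (4->1 ok)
  t19 'z' -> {0,2}, take 0 (1->0 ok)
  t20 'y' -> {1,4}, take 1 (0->1 ok)
  t21 'z' -> {0,2}, take 2 (1->2 ok)
  t22 'y' -> {1,4}, take 1 (2->1 ok)
  t23 'z' -> {0,2}, take 0 (1->0 ok)
  t24 'y' -> {1,4}, take 1 (0->1 ok)
  t25 'z' -> {0,2}, take 2 (1->2 ok)
  t26 'z' -> {0,2}, take 0 (2->0 ok)
  t27 'x' -> {3}, take 3 (0->3 ok)
  t28 'y' -> {1,4}, take 1 (3->1 ok)
  t29 'z' -> {0,2}, take 2 (1->2 ok)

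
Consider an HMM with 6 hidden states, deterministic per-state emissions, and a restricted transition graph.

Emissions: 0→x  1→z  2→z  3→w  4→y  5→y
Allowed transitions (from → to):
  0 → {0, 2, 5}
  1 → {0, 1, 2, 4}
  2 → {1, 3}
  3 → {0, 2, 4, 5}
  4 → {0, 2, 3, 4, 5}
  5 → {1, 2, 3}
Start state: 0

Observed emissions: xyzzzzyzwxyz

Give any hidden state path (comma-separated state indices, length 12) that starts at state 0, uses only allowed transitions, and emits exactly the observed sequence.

  pos 0: x in {0}, choose 0; start
  pos 1: y in {4,5}, choose 5; 0->5 ok
  pos 2: z in {1,2}, choose 2; 5->2 ok
  pos 3: z in {1,2}, choose 1; 2->1 ok
  pos 4: z in {1,2}, choose 1; 1->1 ok
  pos 5: z in {1,2}, choose 1; 1->1 ok
  pos 6: y in {4,5}, choose 4; 1->4 ok
  pos 7: z in {1,2}, choose 2; 4->2 ok
  pos 8: w in {3}, choose 3; 2->3 ok
  pos 9: x in {0}, choose 0; 3->0 ok
  pos 10: y in {4,5}, choose 5; 0->5 ok
  pos 11: z in {1,2}, choose 1; 5->1 ok

0,5,2,1,1,1,4,2,3,0,5,1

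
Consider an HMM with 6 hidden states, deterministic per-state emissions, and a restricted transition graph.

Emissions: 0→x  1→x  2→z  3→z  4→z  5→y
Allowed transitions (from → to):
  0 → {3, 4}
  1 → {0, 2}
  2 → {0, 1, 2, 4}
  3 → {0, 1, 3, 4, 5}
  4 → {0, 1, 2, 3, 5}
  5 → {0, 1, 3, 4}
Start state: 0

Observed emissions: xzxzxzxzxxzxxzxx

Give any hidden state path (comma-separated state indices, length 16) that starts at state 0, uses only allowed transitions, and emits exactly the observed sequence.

  pos 0: x in {0,1}, choose 0; start
  pos 1: z in {2,3,4}, choose 3; 0->3 ok
  pos 2: x in {0,1}, choose 1; 3->1 ok
  pos 3: z in {2,3,4}, choose 2; 1->2 ok
  pos 4: x in {0,1}, choose 0; 2->0 ok
  pos 5: z in {2,3,4}, choose 4; 0->4 ok
  pos 6: x in {0,1}, choose 1; 4->1 ok
  pos 7: z in {2,3,4}, choose 2; 1->2 ok
  pos 8: x in {0,1}, choose 1; 2->1 ok
  pos 9: x in {0,1}, choose 0; 1->0 ok
  pos 10: z in {2,3,4}, choose 3; 0->3 ok
  pos 11: x in {0,1}, choose 1; 3->1 ok
  pos 12: x in {0,1}, choose 0; 1->0 ok
  pos 13: z in {2,3,4}, choose 3; 0->3 ok
  pos 14: x in {0,1}, choose 1; 3->1 ok
  pos 15: x in {0,1}, choose 0; 1->0 ok

0,3,1,2,0,4,1,2,1,0,3,1,0,3,1,0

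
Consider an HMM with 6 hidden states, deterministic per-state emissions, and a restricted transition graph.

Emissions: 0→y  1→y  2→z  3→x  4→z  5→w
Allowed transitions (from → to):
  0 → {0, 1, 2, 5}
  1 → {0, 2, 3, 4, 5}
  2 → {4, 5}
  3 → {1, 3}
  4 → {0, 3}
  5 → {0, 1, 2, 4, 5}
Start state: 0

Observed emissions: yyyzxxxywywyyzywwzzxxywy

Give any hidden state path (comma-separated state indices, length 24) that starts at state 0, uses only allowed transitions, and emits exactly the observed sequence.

  t0 'y' -> {0,1}, take 0 (start)
  t1 'y' -> {0,1}, take 0 (0->0 ok)
  t2 'y' -> {0,1}, take 1 (0->1 ok)
  t3 'z' -> {2,4}, take 4 (1->4 ok)
  t4 'x' -> {3}, take 3 (4->3 ok)
  t5 'x' -> {3}, take 3 (3->3 ok)
  t6 'x' -> {3}, take 3 (3->3 ok)
  t7 'y' -> {0,1}, take 1 (3->1 ok)
  t8 'w' -> {5}, take 5 (1->5 ok)
  t9 'y' -> {0,1}, take 0 (5->0 ok)
  t10 'w' -> {5}, take 5 (0->5 ok)
  t11 'y' -> {0,1}, take 0 (5->0 ok)
  t12 'y' -> {0,1}, take 1 (0->1 ok)
  t13 'z' -> {2,4}, take 4 (1->4 ok)
  t14 'y' -> {0,1}, take 0 (4->0 ok)
  t15 'w' -> {5}, take 5 (0->5 ok)
  t16 'w' -> {5}, take 5 (5->5 ok)
  t17 'z' -> {2,4}, take 2 (5->2 ok)
  t18 'z' -> {2,4}, take 4 (2->4 ok)
  t19 'x' -> {3}, take 3 (4->3 ok)
  t20 'x' -> {3}, take 3 (3->3 ok)
  t21 'y' -> {0,1}, take 1 (3->1 ok)
  t22 'w' -> {5}, take 5 (1->5 ok)
  t23 'y' -> {0,1}, take 0 (5->0 ok)

0,0,1,4,3,3,3,1,5,0,5,0,1,4,0,5,5,2,4,3,3,1,5,0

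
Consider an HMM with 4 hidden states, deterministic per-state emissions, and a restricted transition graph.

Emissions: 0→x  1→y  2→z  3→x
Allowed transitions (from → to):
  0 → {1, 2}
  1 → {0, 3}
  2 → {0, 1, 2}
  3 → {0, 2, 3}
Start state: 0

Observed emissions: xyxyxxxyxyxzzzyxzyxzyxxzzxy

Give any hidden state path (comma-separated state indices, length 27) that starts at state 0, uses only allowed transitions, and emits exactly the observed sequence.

0,1,0,1,3,3,0,1,0,1,0,2,2,2,1,3,2,1,3,2,1,3,0,2,2,0,1

  pos 0: x in {0,3}, choose 0; start
  pos 1: y in {1}, choose 1; 0->1 ok
  pos 2: x in {0,3}, choose 0; 1->0 ok
  pos 3: y in {1}, choose 1; 0->1 ok
  pos 4: x in {0,3}, choose 3; 1->3 ok
  pos 5: x in {0,3}, choose 3; 3->3 ok
  pos 6: x in {0,3}, choose 0; 3->0 ok
  pos 7: y in {1}, choose 1; 0->1 ok
  pos 8: x in {0,3}, choose 0; 1->0 ok
  pos 9: y in {1}, choose 1; 0->1 ok
  pos 10: x in {0,3}, choose 0; 1->0 ok
  pos 11: z in {2}, choose 2; 0->2 ok
  pos 12: z in {2}, choose 2; 2->2 ok
  pos 13: z in {2}, choose 2; 2->2 ok
  pos 14: y in {1}, choose 1; 2->1 ok
  pos 15: x in {0,3}, choose 3; 1->3 ok
  pos 16: z in {2}, choose 2; 3->2 ok
  pos 17: y in {1}, choose 1; 2->1 ok
  pos 18: x in {0,3}, choose 3; 1->3 ok
  pos 19: z in {2}, choose 2; 3->2 ok
  pos 20: y in {1}, choose 1; 2->1 ok
  pos 21: x in {0,3}, choose 3; 1->3 ok
  pos 22: x in {0,3}, choose 0; 3->0 ok
  pos 23: z in {2}, choose 2; 0->2 ok
  pos 24: z in {2}, choose 2; 2->2 ok
  pos 25: x in {0,3}, choose 0; 2->0 ok
  pos 26: y in {1}, choose 1; 0->1 ok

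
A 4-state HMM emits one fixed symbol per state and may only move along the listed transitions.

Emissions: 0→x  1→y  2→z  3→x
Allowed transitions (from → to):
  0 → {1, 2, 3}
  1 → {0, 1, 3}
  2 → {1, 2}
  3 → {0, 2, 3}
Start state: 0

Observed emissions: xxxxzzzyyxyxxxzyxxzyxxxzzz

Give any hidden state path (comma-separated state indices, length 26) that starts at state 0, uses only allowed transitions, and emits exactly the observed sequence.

  t0 'x' -> {0,3}, take 0 (start)
  t1 'x' -> {0,3}, take 3 (0->3 ok)
  t2 'x' -> {0,3}, take 3 (3->3 ok)
  t3 'x' -> {0,3}, take 3 (3->3 ok)
  t4 'z' -> {2}, take 2 (3->2 ok)
  t5 'z' -> {2}, take 2 (2->2 ok)
  t6 'z' -> {2}, take 2 (2->2 ok)
  t7 'y' -> {1}, take 1 (2->1 ok)
  t8 'y' -> {1}, take 1 (1->1 ok)
  t9 'x' -> {0,3}, take 0 (1->0 ok)
  t10 'y' -> {1}, take 1 (0->1 ok)
  t11 'x' -> {0,3}, take 3 (1->3 ok)
  t12 'x' -> {0,3}, take 0 (3->0 ok)
  t13 'x' -> {0,3}, take 3 (0->3 ok)
  t14 'z' -> {2}, take 2 (3->2 ok)
  t15 'y' -> {1}, take 1 (2->1 ok)
  t16 'x' -> {0,3}, take 3 (1->3 ok)
  t17 'x' -> {0,3}, take 3 (3->3 ok)
  t18 'z' -> {2}, take 2 (3->2 ok)
  t19 'y' -> {1}, take 1 (2->1 ok)
  t20 'x' -> {0,3}, take 0 (1->0 ok)
  t21 'x' -> {0,3}, take 3 (0->3 ok)
  t22 'x' -> {0,3}, take 0 (3->0 ok)
  t23 'z' -> {2}, take 2 (0->2 ok)
  t24 'z' -> {2}, take 2 (2->2 ok)
  t25 'z' -> {2}, take 2 (2->2 ok)

0,3,3,3,2,2,2,1,1,0,1,3,0,3,2,1,3,3,2,1,0,3,0,2,2,2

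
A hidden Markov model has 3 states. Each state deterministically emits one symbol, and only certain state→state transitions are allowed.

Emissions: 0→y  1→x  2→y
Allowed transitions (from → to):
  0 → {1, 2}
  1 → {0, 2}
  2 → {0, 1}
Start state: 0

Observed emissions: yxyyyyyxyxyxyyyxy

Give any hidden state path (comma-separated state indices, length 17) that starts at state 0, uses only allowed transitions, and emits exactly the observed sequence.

0,1,0,2,0,2,0,1,0,1,2,1,0,2,0,1,0

  t0 'y' -> {0,2}, take 0 (start)
  t1 'x' -> {1}, take 1 (0->1 ok)
  t2 'y' -> {0,2}, take 0 (1->0 ok)
  t3 'y' -> {0,2}, take 2 (0->2 ok)
  t4 'y' -> {0,2}, take 0 (2->0 ok)
  t5 'y' -> {0,2}, take 2 (0->2 ok)
  t6 'y' -> {0,2}, take 0 (2->0 ok)
  t7 'x' -> {1}, take 1 (0->1 ok)
  t8 'y' -> {0,2}, take 0 (1->0 ok)
  t9 'x' -> {1}, take 1 (0->1 ok)
  t10 'y' -> {0,2}, take 2 (1->2 ok)
  t11 'x' -> {1}, take 1 (2->1 ok)
  t12 'y' -> {0,2}, take 0 (1->0 ok)
  t13 'y' -> {0,2}, take 2 (0->2 ok)
  t14 'y' -> {0,2}, take 0 (2->0 ok)
  t15 'x' -> {1}, take 1 (0->1 ok)
  t16 'y' -> {0,2}, take 0 (1->0 ok)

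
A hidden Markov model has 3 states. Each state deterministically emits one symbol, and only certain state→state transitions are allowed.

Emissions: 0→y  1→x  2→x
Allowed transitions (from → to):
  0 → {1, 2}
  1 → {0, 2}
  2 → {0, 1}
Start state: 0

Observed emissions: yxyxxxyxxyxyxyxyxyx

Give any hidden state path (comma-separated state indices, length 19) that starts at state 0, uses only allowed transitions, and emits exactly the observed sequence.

  t0 'y' -> {0}, take 0 (start)
  t1 'x' -> {1,2}, take 1 (0->1 ok)
  t2 'y' -> {0}, take 0 (1->0 ok)
  t3 'x' -> {1,2}, take 1 (0->1 ok)
  t4 'x' -> {1,2}, take 2 (1->2 ok)
  t5 'x' -> {1,2}, take 1 (2->1 ok)
  t6 'y' -> {0}, take 0 (1->0 ok)
  t7 'x' -> {1,2}, take 1 (0->1 ok)
  t8 'x' -> {1,2}, take 2 (1->2 ok)
  t9 'y' -> {0}, take 0 (2->0 ok)
  t10 'x' -> {1,2}, take 1 (0->1 ok)
  t11 'y' -> {0}, take 0 (1->0 ok)
  t12 'x' -> {1,2}, take 2 (0->2 ok)
  t13 'y' -> {0}, take 0 (2->0 ok)
  t14 'x' -> {1,2}, take 1 (0->1 ok)
  t15 'y' -> {0}, take 0 (1->0 ok)
  t16 'x' -> {1,2}, take 2 (0->2 ok)
  t17 'y' -> {0}, take 0 (2->0 ok)
  t18 'x' -> {1,2}, take 1 (0->1 ok)

0,1,0,1,2,1,0,1,2,0,1,0,2,0,1,0,2,0,1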